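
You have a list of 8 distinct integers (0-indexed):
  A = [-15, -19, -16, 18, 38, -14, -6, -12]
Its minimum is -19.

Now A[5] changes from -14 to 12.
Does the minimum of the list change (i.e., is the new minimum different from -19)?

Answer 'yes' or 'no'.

Answer: no

Derivation:
Old min = -19
Change: A[5] -14 -> 12
Changed element was NOT the min; min changes only if 12 < -19.
New min = -19; changed? no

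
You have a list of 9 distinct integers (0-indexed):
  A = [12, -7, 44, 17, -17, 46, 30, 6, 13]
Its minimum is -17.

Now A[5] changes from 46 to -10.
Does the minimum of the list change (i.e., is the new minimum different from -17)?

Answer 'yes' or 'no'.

Old min = -17
Change: A[5] 46 -> -10
Changed element was NOT the min; min changes only if -10 < -17.
New min = -17; changed? no

Answer: no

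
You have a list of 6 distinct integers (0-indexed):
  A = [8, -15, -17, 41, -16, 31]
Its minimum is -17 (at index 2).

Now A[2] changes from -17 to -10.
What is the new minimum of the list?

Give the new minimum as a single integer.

Answer: -16

Derivation:
Old min = -17 (at index 2)
Change: A[2] -17 -> -10
Changed element WAS the min. Need to check: is -10 still <= all others?
  Min of remaining elements: -16
  New min = min(-10, -16) = -16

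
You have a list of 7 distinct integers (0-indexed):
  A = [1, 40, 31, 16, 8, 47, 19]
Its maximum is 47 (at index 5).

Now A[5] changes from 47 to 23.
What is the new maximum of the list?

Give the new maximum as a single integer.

Answer: 40

Derivation:
Old max = 47 (at index 5)
Change: A[5] 47 -> 23
Changed element WAS the max -> may need rescan.
  Max of remaining elements: 40
  New max = max(23, 40) = 40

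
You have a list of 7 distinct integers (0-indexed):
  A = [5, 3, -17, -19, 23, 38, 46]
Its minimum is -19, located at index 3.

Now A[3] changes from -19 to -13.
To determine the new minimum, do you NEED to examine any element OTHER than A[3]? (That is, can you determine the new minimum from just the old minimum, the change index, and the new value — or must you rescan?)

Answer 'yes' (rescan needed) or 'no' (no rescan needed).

Answer: yes

Derivation:
Old min = -19 at index 3
Change at index 3: -19 -> -13
Index 3 WAS the min and new value -13 > old min -19. Must rescan other elements to find the new min.
Needs rescan: yes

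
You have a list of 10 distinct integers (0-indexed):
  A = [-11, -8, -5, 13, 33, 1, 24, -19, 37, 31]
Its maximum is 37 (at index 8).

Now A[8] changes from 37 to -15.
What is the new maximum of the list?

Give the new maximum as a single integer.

Old max = 37 (at index 8)
Change: A[8] 37 -> -15
Changed element WAS the max -> may need rescan.
  Max of remaining elements: 33
  New max = max(-15, 33) = 33

Answer: 33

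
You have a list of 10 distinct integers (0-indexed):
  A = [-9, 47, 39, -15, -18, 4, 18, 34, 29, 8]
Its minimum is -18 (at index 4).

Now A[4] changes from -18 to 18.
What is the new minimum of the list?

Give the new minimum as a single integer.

Answer: -15

Derivation:
Old min = -18 (at index 4)
Change: A[4] -18 -> 18
Changed element WAS the min. Need to check: is 18 still <= all others?
  Min of remaining elements: -15
  New min = min(18, -15) = -15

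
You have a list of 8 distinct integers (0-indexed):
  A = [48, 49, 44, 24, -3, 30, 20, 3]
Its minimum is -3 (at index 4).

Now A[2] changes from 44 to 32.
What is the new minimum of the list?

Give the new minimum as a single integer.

Answer: -3

Derivation:
Old min = -3 (at index 4)
Change: A[2] 44 -> 32
Changed element was NOT the old min.
  New min = min(old_min, new_val) = min(-3, 32) = -3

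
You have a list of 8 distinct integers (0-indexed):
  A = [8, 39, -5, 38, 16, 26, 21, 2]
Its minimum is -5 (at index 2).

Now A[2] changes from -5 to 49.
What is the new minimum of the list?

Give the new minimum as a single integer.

Old min = -5 (at index 2)
Change: A[2] -5 -> 49
Changed element WAS the min. Need to check: is 49 still <= all others?
  Min of remaining elements: 2
  New min = min(49, 2) = 2

Answer: 2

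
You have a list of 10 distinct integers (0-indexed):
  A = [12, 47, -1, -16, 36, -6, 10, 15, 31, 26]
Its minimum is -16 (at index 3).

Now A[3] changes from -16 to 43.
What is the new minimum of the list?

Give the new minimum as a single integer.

Answer: -6

Derivation:
Old min = -16 (at index 3)
Change: A[3] -16 -> 43
Changed element WAS the min. Need to check: is 43 still <= all others?
  Min of remaining elements: -6
  New min = min(43, -6) = -6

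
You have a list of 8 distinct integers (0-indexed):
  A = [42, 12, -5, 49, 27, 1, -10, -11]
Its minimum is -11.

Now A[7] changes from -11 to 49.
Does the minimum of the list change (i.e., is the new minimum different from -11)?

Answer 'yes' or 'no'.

Answer: yes

Derivation:
Old min = -11
Change: A[7] -11 -> 49
Changed element was the min; new min must be rechecked.
New min = -10; changed? yes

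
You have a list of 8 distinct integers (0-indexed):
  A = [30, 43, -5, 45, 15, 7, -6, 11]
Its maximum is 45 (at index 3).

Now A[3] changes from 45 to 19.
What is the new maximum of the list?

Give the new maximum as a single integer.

Answer: 43

Derivation:
Old max = 45 (at index 3)
Change: A[3] 45 -> 19
Changed element WAS the max -> may need rescan.
  Max of remaining elements: 43
  New max = max(19, 43) = 43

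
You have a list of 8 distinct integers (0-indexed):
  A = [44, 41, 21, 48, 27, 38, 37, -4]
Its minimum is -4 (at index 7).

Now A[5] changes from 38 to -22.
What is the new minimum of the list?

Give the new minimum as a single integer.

Old min = -4 (at index 7)
Change: A[5] 38 -> -22
Changed element was NOT the old min.
  New min = min(old_min, new_val) = min(-4, -22) = -22

Answer: -22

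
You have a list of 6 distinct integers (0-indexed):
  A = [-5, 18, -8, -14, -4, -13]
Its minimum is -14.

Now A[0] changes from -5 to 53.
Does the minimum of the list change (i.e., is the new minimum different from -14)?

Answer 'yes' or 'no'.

Answer: no

Derivation:
Old min = -14
Change: A[0] -5 -> 53
Changed element was NOT the min; min changes only if 53 < -14.
New min = -14; changed? no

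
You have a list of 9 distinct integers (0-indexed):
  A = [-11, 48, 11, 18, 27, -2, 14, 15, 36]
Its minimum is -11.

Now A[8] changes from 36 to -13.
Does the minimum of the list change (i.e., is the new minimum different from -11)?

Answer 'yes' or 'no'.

Old min = -11
Change: A[8] 36 -> -13
Changed element was NOT the min; min changes only if -13 < -11.
New min = -13; changed? yes

Answer: yes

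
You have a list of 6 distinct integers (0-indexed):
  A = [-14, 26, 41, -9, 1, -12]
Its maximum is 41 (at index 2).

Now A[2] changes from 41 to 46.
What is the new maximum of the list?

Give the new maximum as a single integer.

Old max = 41 (at index 2)
Change: A[2] 41 -> 46
Changed element WAS the max -> may need rescan.
  Max of remaining elements: 26
  New max = max(46, 26) = 46

Answer: 46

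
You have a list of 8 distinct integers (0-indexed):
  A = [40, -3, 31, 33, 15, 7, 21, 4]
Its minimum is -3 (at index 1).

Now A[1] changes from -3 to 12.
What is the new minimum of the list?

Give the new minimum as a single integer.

Answer: 4

Derivation:
Old min = -3 (at index 1)
Change: A[1] -3 -> 12
Changed element WAS the min. Need to check: is 12 still <= all others?
  Min of remaining elements: 4
  New min = min(12, 4) = 4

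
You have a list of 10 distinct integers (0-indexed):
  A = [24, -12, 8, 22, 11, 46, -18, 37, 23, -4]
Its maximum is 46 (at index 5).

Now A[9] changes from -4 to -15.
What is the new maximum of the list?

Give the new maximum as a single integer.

Old max = 46 (at index 5)
Change: A[9] -4 -> -15
Changed element was NOT the old max.
  New max = max(old_max, new_val) = max(46, -15) = 46

Answer: 46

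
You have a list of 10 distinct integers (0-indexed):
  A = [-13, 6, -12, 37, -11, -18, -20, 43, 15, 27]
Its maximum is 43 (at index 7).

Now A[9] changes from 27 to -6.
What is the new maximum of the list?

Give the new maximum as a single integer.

Answer: 43

Derivation:
Old max = 43 (at index 7)
Change: A[9] 27 -> -6
Changed element was NOT the old max.
  New max = max(old_max, new_val) = max(43, -6) = 43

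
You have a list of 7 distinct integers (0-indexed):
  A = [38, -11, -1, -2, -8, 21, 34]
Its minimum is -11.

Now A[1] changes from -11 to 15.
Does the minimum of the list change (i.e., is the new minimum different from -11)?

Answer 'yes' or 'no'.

Old min = -11
Change: A[1] -11 -> 15
Changed element was the min; new min must be rechecked.
New min = -8; changed? yes

Answer: yes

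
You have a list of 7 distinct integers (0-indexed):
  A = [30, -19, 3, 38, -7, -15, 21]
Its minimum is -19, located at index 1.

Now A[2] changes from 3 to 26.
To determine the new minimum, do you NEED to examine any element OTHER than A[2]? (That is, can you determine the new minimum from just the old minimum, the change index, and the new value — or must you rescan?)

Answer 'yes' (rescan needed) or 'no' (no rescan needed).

Answer: no

Derivation:
Old min = -19 at index 1
Change at index 2: 3 -> 26
Index 2 was NOT the min. New min = min(-19, 26). No rescan of other elements needed.
Needs rescan: no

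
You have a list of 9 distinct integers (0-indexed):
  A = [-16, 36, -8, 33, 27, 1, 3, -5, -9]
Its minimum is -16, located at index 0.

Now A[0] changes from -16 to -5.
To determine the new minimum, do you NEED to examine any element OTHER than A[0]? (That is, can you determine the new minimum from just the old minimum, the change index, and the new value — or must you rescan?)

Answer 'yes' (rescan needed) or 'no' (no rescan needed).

Answer: yes

Derivation:
Old min = -16 at index 0
Change at index 0: -16 -> -5
Index 0 WAS the min and new value -5 > old min -16. Must rescan other elements to find the new min.
Needs rescan: yes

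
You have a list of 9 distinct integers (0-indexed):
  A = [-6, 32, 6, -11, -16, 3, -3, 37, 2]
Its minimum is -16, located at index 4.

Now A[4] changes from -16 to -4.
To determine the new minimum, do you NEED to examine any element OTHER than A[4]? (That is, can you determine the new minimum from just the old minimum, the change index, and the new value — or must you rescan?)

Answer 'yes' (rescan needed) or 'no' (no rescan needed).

Answer: yes

Derivation:
Old min = -16 at index 4
Change at index 4: -16 -> -4
Index 4 WAS the min and new value -4 > old min -16. Must rescan other elements to find the new min.
Needs rescan: yes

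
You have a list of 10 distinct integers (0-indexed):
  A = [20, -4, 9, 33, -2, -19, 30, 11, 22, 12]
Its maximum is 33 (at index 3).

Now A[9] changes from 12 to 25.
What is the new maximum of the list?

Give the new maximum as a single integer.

Old max = 33 (at index 3)
Change: A[9] 12 -> 25
Changed element was NOT the old max.
  New max = max(old_max, new_val) = max(33, 25) = 33

Answer: 33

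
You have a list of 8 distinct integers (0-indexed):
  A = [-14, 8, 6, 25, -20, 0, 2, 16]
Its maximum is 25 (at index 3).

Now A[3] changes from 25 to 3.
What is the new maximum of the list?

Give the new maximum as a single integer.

Answer: 16

Derivation:
Old max = 25 (at index 3)
Change: A[3] 25 -> 3
Changed element WAS the max -> may need rescan.
  Max of remaining elements: 16
  New max = max(3, 16) = 16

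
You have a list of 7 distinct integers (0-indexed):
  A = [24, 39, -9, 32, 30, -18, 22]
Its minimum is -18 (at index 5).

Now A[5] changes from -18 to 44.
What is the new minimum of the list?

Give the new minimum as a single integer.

Old min = -18 (at index 5)
Change: A[5] -18 -> 44
Changed element WAS the min. Need to check: is 44 still <= all others?
  Min of remaining elements: -9
  New min = min(44, -9) = -9

Answer: -9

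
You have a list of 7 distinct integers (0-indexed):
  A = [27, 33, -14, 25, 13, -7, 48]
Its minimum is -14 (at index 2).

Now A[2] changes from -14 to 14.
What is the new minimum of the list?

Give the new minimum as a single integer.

Old min = -14 (at index 2)
Change: A[2] -14 -> 14
Changed element WAS the min. Need to check: is 14 still <= all others?
  Min of remaining elements: -7
  New min = min(14, -7) = -7

Answer: -7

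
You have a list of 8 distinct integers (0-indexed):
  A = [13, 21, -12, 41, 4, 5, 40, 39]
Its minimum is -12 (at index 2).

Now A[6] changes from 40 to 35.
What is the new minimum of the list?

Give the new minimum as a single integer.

Answer: -12

Derivation:
Old min = -12 (at index 2)
Change: A[6] 40 -> 35
Changed element was NOT the old min.
  New min = min(old_min, new_val) = min(-12, 35) = -12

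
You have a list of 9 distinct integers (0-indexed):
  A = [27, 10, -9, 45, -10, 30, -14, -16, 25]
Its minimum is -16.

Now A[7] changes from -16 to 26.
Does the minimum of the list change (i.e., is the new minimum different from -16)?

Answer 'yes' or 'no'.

Old min = -16
Change: A[7] -16 -> 26
Changed element was the min; new min must be rechecked.
New min = -14; changed? yes

Answer: yes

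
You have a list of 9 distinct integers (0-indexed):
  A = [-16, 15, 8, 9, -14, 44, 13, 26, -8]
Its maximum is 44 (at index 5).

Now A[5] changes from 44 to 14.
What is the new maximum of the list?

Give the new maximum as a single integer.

Answer: 26

Derivation:
Old max = 44 (at index 5)
Change: A[5] 44 -> 14
Changed element WAS the max -> may need rescan.
  Max of remaining elements: 26
  New max = max(14, 26) = 26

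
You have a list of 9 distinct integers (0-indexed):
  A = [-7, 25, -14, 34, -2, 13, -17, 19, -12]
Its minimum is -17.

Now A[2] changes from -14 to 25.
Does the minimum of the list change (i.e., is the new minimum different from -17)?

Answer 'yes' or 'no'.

Answer: no

Derivation:
Old min = -17
Change: A[2] -14 -> 25
Changed element was NOT the min; min changes only if 25 < -17.
New min = -17; changed? no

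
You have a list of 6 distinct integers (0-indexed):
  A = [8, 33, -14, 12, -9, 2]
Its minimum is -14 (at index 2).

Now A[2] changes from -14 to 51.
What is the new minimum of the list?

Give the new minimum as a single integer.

Answer: -9

Derivation:
Old min = -14 (at index 2)
Change: A[2] -14 -> 51
Changed element WAS the min. Need to check: is 51 still <= all others?
  Min of remaining elements: -9
  New min = min(51, -9) = -9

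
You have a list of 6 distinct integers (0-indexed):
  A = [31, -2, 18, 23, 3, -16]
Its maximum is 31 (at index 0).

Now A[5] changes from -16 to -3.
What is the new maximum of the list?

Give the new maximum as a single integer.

Answer: 31

Derivation:
Old max = 31 (at index 0)
Change: A[5] -16 -> -3
Changed element was NOT the old max.
  New max = max(old_max, new_val) = max(31, -3) = 31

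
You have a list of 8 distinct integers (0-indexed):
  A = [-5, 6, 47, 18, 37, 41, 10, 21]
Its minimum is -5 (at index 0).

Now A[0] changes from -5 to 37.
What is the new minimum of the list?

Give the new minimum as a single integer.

Answer: 6

Derivation:
Old min = -5 (at index 0)
Change: A[0] -5 -> 37
Changed element WAS the min. Need to check: is 37 still <= all others?
  Min of remaining elements: 6
  New min = min(37, 6) = 6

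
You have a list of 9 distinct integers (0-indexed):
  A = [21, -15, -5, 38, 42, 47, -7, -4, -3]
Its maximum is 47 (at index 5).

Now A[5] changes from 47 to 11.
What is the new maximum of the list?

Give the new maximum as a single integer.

Old max = 47 (at index 5)
Change: A[5] 47 -> 11
Changed element WAS the max -> may need rescan.
  Max of remaining elements: 42
  New max = max(11, 42) = 42

Answer: 42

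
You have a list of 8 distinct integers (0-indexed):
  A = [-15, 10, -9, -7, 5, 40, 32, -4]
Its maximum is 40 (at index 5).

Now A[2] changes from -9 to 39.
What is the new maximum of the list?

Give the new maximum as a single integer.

Old max = 40 (at index 5)
Change: A[2] -9 -> 39
Changed element was NOT the old max.
  New max = max(old_max, new_val) = max(40, 39) = 40

Answer: 40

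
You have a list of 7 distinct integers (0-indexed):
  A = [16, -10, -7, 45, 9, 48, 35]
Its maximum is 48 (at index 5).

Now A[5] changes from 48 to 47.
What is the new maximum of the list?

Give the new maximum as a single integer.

Old max = 48 (at index 5)
Change: A[5] 48 -> 47
Changed element WAS the max -> may need rescan.
  Max of remaining elements: 45
  New max = max(47, 45) = 47

Answer: 47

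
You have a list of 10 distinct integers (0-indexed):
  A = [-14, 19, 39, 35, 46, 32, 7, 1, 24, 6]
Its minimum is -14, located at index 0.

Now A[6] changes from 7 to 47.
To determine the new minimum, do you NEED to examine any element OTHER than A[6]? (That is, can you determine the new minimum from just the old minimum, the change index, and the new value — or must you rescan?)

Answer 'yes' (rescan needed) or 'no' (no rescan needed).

Answer: no

Derivation:
Old min = -14 at index 0
Change at index 6: 7 -> 47
Index 6 was NOT the min. New min = min(-14, 47). No rescan of other elements needed.
Needs rescan: no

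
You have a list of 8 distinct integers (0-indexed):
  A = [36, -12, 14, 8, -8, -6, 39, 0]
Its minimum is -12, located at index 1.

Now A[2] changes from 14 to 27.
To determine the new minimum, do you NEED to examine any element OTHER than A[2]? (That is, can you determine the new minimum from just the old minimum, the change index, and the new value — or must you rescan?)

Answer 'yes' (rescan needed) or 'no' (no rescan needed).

Old min = -12 at index 1
Change at index 2: 14 -> 27
Index 2 was NOT the min. New min = min(-12, 27). No rescan of other elements needed.
Needs rescan: no

Answer: no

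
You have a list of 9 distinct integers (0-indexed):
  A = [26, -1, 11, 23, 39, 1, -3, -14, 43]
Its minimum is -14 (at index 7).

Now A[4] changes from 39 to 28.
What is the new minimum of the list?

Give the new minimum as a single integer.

Answer: -14

Derivation:
Old min = -14 (at index 7)
Change: A[4] 39 -> 28
Changed element was NOT the old min.
  New min = min(old_min, new_val) = min(-14, 28) = -14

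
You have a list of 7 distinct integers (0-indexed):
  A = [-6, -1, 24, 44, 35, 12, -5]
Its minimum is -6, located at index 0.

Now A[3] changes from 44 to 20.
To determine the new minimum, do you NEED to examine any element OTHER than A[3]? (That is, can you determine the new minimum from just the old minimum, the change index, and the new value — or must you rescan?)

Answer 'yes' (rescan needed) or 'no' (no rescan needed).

Old min = -6 at index 0
Change at index 3: 44 -> 20
Index 3 was NOT the min. New min = min(-6, 20). No rescan of other elements needed.
Needs rescan: no

Answer: no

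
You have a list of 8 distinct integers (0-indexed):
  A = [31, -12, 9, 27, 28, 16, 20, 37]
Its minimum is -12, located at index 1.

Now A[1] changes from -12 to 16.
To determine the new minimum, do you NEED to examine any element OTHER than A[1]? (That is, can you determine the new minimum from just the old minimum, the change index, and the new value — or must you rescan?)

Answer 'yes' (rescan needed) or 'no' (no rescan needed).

Old min = -12 at index 1
Change at index 1: -12 -> 16
Index 1 WAS the min and new value 16 > old min -12. Must rescan other elements to find the new min.
Needs rescan: yes

Answer: yes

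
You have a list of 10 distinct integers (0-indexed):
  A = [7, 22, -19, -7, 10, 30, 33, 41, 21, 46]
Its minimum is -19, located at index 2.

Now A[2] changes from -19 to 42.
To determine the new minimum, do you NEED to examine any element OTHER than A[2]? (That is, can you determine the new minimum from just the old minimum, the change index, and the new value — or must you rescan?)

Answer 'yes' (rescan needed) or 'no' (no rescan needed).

Old min = -19 at index 2
Change at index 2: -19 -> 42
Index 2 WAS the min and new value 42 > old min -19. Must rescan other elements to find the new min.
Needs rescan: yes

Answer: yes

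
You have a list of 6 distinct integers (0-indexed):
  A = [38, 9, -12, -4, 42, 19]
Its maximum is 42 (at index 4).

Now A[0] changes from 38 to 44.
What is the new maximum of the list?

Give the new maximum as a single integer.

Answer: 44

Derivation:
Old max = 42 (at index 4)
Change: A[0] 38 -> 44
Changed element was NOT the old max.
  New max = max(old_max, new_val) = max(42, 44) = 44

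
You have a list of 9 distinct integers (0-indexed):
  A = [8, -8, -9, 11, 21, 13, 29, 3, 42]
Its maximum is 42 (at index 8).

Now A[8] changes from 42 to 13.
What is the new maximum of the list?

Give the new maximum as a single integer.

Answer: 29

Derivation:
Old max = 42 (at index 8)
Change: A[8] 42 -> 13
Changed element WAS the max -> may need rescan.
  Max of remaining elements: 29
  New max = max(13, 29) = 29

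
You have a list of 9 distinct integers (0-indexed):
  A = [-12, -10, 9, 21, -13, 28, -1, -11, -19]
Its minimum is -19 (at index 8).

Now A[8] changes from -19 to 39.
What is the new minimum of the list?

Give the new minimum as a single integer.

Answer: -13

Derivation:
Old min = -19 (at index 8)
Change: A[8] -19 -> 39
Changed element WAS the min. Need to check: is 39 still <= all others?
  Min of remaining elements: -13
  New min = min(39, -13) = -13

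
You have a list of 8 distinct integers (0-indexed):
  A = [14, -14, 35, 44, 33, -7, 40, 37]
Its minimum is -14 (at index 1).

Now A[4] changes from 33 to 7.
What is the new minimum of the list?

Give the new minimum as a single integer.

Answer: -14

Derivation:
Old min = -14 (at index 1)
Change: A[4] 33 -> 7
Changed element was NOT the old min.
  New min = min(old_min, new_val) = min(-14, 7) = -14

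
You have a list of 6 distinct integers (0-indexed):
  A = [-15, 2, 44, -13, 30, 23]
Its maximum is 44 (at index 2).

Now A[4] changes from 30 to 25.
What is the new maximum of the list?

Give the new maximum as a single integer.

Answer: 44

Derivation:
Old max = 44 (at index 2)
Change: A[4] 30 -> 25
Changed element was NOT the old max.
  New max = max(old_max, new_val) = max(44, 25) = 44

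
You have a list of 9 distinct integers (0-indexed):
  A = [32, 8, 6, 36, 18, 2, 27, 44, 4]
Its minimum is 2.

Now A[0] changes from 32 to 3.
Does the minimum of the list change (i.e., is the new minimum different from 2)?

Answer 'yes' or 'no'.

Old min = 2
Change: A[0] 32 -> 3
Changed element was NOT the min; min changes only if 3 < 2.
New min = 2; changed? no

Answer: no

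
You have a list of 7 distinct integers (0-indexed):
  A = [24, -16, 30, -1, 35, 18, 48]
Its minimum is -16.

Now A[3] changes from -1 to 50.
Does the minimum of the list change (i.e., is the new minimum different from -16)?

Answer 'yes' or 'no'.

Old min = -16
Change: A[3] -1 -> 50
Changed element was NOT the min; min changes only if 50 < -16.
New min = -16; changed? no

Answer: no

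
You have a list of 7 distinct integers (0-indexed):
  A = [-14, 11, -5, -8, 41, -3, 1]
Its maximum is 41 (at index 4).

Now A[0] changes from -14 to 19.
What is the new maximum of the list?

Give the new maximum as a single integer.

Old max = 41 (at index 4)
Change: A[0] -14 -> 19
Changed element was NOT the old max.
  New max = max(old_max, new_val) = max(41, 19) = 41

Answer: 41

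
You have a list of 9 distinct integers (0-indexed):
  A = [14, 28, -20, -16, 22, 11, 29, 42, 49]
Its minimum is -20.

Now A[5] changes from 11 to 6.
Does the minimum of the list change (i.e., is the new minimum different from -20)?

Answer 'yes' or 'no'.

Answer: no

Derivation:
Old min = -20
Change: A[5] 11 -> 6
Changed element was NOT the min; min changes only if 6 < -20.
New min = -20; changed? no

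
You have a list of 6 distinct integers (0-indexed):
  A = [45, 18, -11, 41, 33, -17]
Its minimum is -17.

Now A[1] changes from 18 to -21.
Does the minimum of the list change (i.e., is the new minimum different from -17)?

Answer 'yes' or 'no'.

Answer: yes

Derivation:
Old min = -17
Change: A[1] 18 -> -21
Changed element was NOT the min; min changes only if -21 < -17.
New min = -21; changed? yes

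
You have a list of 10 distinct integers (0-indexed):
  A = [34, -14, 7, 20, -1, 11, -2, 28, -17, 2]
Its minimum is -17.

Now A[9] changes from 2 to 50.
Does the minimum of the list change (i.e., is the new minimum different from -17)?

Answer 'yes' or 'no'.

Answer: no

Derivation:
Old min = -17
Change: A[9] 2 -> 50
Changed element was NOT the min; min changes only if 50 < -17.
New min = -17; changed? no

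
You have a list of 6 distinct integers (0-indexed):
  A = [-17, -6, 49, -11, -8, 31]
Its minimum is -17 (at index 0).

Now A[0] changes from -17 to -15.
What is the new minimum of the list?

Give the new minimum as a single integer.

Answer: -15

Derivation:
Old min = -17 (at index 0)
Change: A[0] -17 -> -15
Changed element WAS the min. Need to check: is -15 still <= all others?
  Min of remaining elements: -11
  New min = min(-15, -11) = -15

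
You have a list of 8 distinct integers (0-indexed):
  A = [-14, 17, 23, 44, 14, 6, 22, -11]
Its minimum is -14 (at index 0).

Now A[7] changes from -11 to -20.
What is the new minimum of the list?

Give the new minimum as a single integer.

Old min = -14 (at index 0)
Change: A[7] -11 -> -20
Changed element was NOT the old min.
  New min = min(old_min, new_val) = min(-14, -20) = -20

Answer: -20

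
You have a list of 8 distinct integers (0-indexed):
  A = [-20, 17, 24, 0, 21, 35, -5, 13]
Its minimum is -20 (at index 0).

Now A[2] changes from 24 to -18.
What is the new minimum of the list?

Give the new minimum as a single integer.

Old min = -20 (at index 0)
Change: A[2] 24 -> -18
Changed element was NOT the old min.
  New min = min(old_min, new_val) = min(-20, -18) = -20

Answer: -20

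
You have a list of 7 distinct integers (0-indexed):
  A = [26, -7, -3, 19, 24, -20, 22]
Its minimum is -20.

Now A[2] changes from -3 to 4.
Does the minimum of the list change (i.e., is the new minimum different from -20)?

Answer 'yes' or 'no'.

Old min = -20
Change: A[2] -3 -> 4
Changed element was NOT the min; min changes only if 4 < -20.
New min = -20; changed? no

Answer: no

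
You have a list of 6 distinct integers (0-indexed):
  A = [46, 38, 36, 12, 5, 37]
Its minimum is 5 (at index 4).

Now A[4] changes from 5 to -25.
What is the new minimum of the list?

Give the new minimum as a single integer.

Old min = 5 (at index 4)
Change: A[4] 5 -> -25
Changed element WAS the min. Need to check: is -25 still <= all others?
  Min of remaining elements: 12
  New min = min(-25, 12) = -25

Answer: -25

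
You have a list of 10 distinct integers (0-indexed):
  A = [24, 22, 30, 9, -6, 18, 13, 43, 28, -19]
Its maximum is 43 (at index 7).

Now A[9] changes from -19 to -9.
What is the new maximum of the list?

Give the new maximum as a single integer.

Old max = 43 (at index 7)
Change: A[9] -19 -> -9
Changed element was NOT the old max.
  New max = max(old_max, new_val) = max(43, -9) = 43

Answer: 43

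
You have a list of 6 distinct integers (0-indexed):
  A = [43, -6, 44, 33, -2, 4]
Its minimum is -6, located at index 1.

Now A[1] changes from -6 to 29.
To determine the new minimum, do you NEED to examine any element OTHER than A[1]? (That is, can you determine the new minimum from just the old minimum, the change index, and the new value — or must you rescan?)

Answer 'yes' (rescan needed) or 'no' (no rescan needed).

Old min = -6 at index 1
Change at index 1: -6 -> 29
Index 1 WAS the min and new value 29 > old min -6. Must rescan other elements to find the new min.
Needs rescan: yes

Answer: yes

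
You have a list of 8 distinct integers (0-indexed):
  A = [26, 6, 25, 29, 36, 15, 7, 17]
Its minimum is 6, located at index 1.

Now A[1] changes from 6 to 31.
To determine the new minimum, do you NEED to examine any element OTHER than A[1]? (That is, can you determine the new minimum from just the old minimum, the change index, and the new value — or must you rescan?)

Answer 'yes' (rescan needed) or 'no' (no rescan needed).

Old min = 6 at index 1
Change at index 1: 6 -> 31
Index 1 WAS the min and new value 31 > old min 6. Must rescan other elements to find the new min.
Needs rescan: yes

Answer: yes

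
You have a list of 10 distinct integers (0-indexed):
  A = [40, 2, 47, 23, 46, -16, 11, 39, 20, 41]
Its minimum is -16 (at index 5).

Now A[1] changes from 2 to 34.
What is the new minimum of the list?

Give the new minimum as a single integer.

Answer: -16

Derivation:
Old min = -16 (at index 5)
Change: A[1] 2 -> 34
Changed element was NOT the old min.
  New min = min(old_min, new_val) = min(-16, 34) = -16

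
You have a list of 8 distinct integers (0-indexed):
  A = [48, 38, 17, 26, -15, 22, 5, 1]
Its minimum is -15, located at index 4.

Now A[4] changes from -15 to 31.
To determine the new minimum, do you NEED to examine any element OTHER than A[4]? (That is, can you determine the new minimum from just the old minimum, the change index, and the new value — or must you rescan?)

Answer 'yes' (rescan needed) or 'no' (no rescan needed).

Answer: yes

Derivation:
Old min = -15 at index 4
Change at index 4: -15 -> 31
Index 4 WAS the min and new value 31 > old min -15. Must rescan other elements to find the new min.
Needs rescan: yes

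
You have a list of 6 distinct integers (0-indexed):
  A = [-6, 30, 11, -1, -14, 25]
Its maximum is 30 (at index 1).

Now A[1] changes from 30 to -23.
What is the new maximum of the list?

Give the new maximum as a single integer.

Answer: 25

Derivation:
Old max = 30 (at index 1)
Change: A[1] 30 -> -23
Changed element WAS the max -> may need rescan.
  Max of remaining elements: 25
  New max = max(-23, 25) = 25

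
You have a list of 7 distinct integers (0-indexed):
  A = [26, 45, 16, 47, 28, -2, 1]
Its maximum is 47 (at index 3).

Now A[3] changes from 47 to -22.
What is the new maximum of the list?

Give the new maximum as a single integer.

Answer: 45

Derivation:
Old max = 47 (at index 3)
Change: A[3] 47 -> -22
Changed element WAS the max -> may need rescan.
  Max of remaining elements: 45
  New max = max(-22, 45) = 45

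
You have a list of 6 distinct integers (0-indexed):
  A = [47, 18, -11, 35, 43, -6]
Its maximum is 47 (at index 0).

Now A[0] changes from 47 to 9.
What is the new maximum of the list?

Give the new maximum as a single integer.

Answer: 43

Derivation:
Old max = 47 (at index 0)
Change: A[0] 47 -> 9
Changed element WAS the max -> may need rescan.
  Max of remaining elements: 43
  New max = max(9, 43) = 43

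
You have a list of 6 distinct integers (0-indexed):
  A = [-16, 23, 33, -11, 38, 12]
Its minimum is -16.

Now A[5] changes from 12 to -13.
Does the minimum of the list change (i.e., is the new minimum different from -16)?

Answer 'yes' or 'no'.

Answer: no

Derivation:
Old min = -16
Change: A[5] 12 -> -13
Changed element was NOT the min; min changes only if -13 < -16.
New min = -16; changed? no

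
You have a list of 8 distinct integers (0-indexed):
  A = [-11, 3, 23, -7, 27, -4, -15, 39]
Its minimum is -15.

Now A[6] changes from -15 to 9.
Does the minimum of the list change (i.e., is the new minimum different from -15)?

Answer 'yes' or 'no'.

Answer: yes

Derivation:
Old min = -15
Change: A[6] -15 -> 9
Changed element was the min; new min must be rechecked.
New min = -11; changed? yes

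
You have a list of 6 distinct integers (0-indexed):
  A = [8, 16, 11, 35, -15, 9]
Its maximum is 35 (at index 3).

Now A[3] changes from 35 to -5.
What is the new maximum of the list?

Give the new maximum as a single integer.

Old max = 35 (at index 3)
Change: A[3] 35 -> -5
Changed element WAS the max -> may need rescan.
  Max of remaining elements: 16
  New max = max(-5, 16) = 16

Answer: 16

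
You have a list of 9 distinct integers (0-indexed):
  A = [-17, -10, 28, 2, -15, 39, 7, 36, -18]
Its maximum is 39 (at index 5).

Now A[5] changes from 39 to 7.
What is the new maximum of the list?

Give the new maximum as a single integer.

Old max = 39 (at index 5)
Change: A[5] 39 -> 7
Changed element WAS the max -> may need rescan.
  Max of remaining elements: 36
  New max = max(7, 36) = 36

Answer: 36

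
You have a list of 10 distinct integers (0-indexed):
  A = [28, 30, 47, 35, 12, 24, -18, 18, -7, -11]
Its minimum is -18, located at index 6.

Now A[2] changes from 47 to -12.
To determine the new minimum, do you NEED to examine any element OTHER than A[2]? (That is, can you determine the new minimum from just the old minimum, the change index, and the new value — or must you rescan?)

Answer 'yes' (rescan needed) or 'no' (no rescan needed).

Old min = -18 at index 6
Change at index 2: 47 -> -12
Index 2 was NOT the min. New min = min(-18, -12). No rescan of other elements needed.
Needs rescan: no

Answer: no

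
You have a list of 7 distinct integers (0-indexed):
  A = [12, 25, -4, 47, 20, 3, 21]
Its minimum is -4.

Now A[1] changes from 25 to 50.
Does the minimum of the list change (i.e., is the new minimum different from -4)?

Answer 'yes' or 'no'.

Answer: no

Derivation:
Old min = -4
Change: A[1] 25 -> 50
Changed element was NOT the min; min changes only if 50 < -4.
New min = -4; changed? no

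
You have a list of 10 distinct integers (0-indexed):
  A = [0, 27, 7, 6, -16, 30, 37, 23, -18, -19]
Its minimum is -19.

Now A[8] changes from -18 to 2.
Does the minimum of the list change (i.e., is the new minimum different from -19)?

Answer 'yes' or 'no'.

Old min = -19
Change: A[8] -18 -> 2
Changed element was NOT the min; min changes only if 2 < -19.
New min = -19; changed? no

Answer: no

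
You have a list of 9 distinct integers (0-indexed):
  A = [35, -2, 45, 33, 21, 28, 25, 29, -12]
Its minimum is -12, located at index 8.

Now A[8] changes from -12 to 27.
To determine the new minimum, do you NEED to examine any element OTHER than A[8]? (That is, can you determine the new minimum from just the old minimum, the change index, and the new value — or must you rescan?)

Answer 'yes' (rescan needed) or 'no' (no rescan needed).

Answer: yes

Derivation:
Old min = -12 at index 8
Change at index 8: -12 -> 27
Index 8 WAS the min and new value 27 > old min -12. Must rescan other elements to find the new min.
Needs rescan: yes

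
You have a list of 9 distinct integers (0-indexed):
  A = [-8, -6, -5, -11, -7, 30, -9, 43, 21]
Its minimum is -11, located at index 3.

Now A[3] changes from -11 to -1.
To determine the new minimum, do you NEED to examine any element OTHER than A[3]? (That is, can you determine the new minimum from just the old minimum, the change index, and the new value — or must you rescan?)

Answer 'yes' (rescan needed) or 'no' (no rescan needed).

Answer: yes

Derivation:
Old min = -11 at index 3
Change at index 3: -11 -> -1
Index 3 WAS the min and new value -1 > old min -11. Must rescan other elements to find the new min.
Needs rescan: yes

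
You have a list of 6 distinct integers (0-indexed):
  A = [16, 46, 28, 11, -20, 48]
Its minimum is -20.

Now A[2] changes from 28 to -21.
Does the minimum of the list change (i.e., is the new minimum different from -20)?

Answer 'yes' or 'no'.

Old min = -20
Change: A[2] 28 -> -21
Changed element was NOT the min; min changes only if -21 < -20.
New min = -21; changed? yes

Answer: yes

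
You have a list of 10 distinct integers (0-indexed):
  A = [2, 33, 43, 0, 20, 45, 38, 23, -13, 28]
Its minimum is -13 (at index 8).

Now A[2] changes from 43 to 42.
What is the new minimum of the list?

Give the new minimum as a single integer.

Answer: -13

Derivation:
Old min = -13 (at index 8)
Change: A[2] 43 -> 42
Changed element was NOT the old min.
  New min = min(old_min, new_val) = min(-13, 42) = -13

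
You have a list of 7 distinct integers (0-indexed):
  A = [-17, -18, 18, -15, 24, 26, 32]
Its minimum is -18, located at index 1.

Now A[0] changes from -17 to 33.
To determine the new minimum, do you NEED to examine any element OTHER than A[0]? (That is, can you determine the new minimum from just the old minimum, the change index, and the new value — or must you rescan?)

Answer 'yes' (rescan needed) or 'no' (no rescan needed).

Old min = -18 at index 1
Change at index 0: -17 -> 33
Index 0 was NOT the min. New min = min(-18, 33). No rescan of other elements needed.
Needs rescan: no

Answer: no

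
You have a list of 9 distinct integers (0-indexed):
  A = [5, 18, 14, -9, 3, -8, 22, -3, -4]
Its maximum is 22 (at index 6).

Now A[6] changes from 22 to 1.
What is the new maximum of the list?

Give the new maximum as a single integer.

Answer: 18

Derivation:
Old max = 22 (at index 6)
Change: A[6] 22 -> 1
Changed element WAS the max -> may need rescan.
  Max of remaining elements: 18
  New max = max(1, 18) = 18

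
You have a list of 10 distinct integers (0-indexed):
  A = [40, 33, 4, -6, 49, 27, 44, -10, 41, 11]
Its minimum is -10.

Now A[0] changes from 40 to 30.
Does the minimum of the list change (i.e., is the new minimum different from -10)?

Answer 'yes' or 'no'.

Old min = -10
Change: A[0] 40 -> 30
Changed element was NOT the min; min changes only if 30 < -10.
New min = -10; changed? no

Answer: no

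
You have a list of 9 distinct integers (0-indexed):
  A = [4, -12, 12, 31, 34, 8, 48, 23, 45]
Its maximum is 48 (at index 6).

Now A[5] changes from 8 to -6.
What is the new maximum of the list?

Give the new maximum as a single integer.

Answer: 48

Derivation:
Old max = 48 (at index 6)
Change: A[5] 8 -> -6
Changed element was NOT the old max.
  New max = max(old_max, new_val) = max(48, -6) = 48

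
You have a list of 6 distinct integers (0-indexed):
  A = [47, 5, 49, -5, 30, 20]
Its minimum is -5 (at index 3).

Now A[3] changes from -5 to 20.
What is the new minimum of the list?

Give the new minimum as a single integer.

Answer: 5

Derivation:
Old min = -5 (at index 3)
Change: A[3] -5 -> 20
Changed element WAS the min. Need to check: is 20 still <= all others?
  Min of remaining elements: 5
  New min = min(20, 5) = 5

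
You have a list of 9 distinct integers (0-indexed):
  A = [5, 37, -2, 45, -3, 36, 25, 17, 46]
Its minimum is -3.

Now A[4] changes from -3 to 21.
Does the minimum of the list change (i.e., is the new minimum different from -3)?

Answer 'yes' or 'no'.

Old min = -3
Change: A[4] -3 -> 21
Changed element was the min; new min must be rechecked.
New min = -2; changed? yes

Answer: yes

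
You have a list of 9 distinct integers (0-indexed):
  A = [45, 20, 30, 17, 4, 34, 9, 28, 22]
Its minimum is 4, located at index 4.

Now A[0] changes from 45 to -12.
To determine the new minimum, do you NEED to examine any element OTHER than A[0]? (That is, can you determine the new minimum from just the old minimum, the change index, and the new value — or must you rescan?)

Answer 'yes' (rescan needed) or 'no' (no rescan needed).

Old min = 4 at index 4
Change at index 0: 45 -> -12
Index 0 was NOT the min. New min = min(4, -12). No rescan of other elements needed.
Needs rescan: no

Answer: no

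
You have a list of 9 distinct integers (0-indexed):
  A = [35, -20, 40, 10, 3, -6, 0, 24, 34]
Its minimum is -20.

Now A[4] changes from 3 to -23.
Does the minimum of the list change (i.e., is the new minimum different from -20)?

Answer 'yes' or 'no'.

Answer: yes

Derivation:
Old min = -20
Change: A[4] 3 -> -23
Changed element was NOT the min; min changes only if -23 < -20.
New min = -23; changed? yes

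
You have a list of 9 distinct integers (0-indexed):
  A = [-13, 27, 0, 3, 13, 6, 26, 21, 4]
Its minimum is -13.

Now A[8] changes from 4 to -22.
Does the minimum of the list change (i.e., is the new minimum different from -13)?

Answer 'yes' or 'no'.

Old min = -13
Change: A[8] 4 -> -22
Changed element was NOT the min; min changes only if -22 < -13.
New min = -22; changed? yes

Answer: yes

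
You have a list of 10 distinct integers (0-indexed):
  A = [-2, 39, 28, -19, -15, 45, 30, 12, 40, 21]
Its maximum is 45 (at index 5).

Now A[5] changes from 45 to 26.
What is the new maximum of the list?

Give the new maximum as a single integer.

Old max = 45 (at index 5)
Change: A[5] 45 -> 26
Changed element WAS the max -> may need rescan.
  Max of remaining elements: 40
  New max = max(26, 40) = 40

Answer: 40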